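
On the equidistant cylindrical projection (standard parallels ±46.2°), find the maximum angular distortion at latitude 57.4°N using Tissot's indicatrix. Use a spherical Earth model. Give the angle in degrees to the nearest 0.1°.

14.3°

In the equirectangular projection with standard parallel φ₀ = 46.2° (x = Rλ cos φ₀, y = Rφ), meridians are true-scale (h = 1) and the parallel scale is k = cos φ₀ / cos φ.
At 57.4°: h = 1.000, k = 1.285; principal scales a = 1.285, b = 1.000.
sin(ω/2) = (a − b)/(a + b) = 0.2847/2.285 = 0.1246, so ω = 2 arcsin(0.1246) ≈ 14.3°.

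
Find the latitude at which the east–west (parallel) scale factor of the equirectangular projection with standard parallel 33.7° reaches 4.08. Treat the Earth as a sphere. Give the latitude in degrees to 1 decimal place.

78.2°

With standard parallel φ₀ = 33.7°, the equirectangular projection gives x = Rλ cos φ₀, y = Rφ, so h = 1 and k = cos 33.7° / cos φ.
k = cos φ₀ / cos φ = 4.08  ⇒  cos φ = cos 33.7° / 4.08 = 0.2039.
φ = arccos(0.2039) ≈ 78.2°.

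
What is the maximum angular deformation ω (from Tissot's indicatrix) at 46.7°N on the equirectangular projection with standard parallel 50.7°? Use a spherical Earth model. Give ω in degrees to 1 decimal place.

In the equirectangular projection with standard parallel φ₀ = 50.7° (x = Rλ cos φ₀, y = Rφ), meridians are true-scale (h = 1) and the parallel scale is k = cos φ₀ / cos φ.
At 46.7°: h = 1.000, k = 0.9235; principal scales a = 1.000, b = 0.9235.
sin(ω/2) = (a − b)/(a + b) = 0.07646/1.924 = 0.03975, so ω = 2 arcsin(0.03975) ≈ 4.6°.

4.6°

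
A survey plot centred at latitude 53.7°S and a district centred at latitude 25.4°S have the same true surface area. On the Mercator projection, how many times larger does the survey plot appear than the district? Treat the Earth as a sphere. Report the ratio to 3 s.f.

Mercator areal scale is sec²φ.
At 53.7°: sec²(53.7°) = 1/0.5920² = 2.853.
At 25.4°: sec²(25.4°) = 1/0.9033² = 1.225.
Ratio = 2.853/1.225 = cos²(25.4°)/cos²(53.7°) ≈ 2.33.

2.33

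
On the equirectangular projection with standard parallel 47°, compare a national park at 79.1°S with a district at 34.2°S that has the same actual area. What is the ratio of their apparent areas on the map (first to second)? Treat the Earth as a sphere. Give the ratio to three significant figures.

4.37

In the equirectangular projection with standard parallel φ₀ = 47° (x = Rλ cos φ₀, y = Rφ), meridians are true-scale (h = 1) and the parallel scale is k = cos φ₀ / cos φ.
Areal scale at 79.1°: h·k = 1.000 × 3.607 = 3.607.
Areal scale at 34.2°: h·k = 1.000 × 0.8246 = 0.8246.
Ratio = 3.607/0.8246 ≈ 4.37.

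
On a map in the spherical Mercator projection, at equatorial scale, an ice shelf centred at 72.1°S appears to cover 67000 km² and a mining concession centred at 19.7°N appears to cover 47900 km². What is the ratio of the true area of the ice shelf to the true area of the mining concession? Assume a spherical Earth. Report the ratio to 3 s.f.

0.149

On Mercator the areal scale is sec²φ, so true area = apparent × cos²φ.
True area of ice shelf: 67000 × cos²(72.1°) = 67000 × 0.09447 = 6329 km².
True area of mining concession: 47900 × cos²(19.7°) = 47900 × 0.8864 = 42460 km².
Ratio = 6329 / 42460 ≈ 0.149.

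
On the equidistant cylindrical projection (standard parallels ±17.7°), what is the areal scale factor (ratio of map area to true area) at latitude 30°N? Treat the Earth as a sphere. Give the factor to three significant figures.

With standard parallel φ₀ = 17.7°, the equirectangular projection gives x = Rλ cos φ₀, y = Rφ, so h = 1 and k = cos 17.7° / cos φ.
Areal scale = h·k = 1 × cos φ₀ / cos φ; at 30°, h = 1.000, k = 1.100, so h·k = 1.100.

1.10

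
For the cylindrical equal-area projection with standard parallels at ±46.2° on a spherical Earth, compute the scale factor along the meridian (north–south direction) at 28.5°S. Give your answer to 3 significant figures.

1.27

For cylindrical equal-area with standard parallel φ₀, h = cos φ / cos φ₀ and k = cos φ₀ / cos φ, so h·k = 1.
h = cos 28.5° / cos 46.2° = 0.8788/0.6921 = 1.270.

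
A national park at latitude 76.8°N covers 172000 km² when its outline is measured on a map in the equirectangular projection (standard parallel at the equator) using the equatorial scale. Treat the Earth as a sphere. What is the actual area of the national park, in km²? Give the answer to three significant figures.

39300 km²

Plate carrée maps x = Rλ, y = Rφ. The meridian scale is h = 1 and the parallel scale is k = 1/cos φ = sec φ.
Areal scale = h·k = 1 × sec φ; at 76.8°, h = 1.000, k = 4.379, so h·k = 4.379.
True area = apparent / (areal scale) = 172000 / 4.379 ≈ 39300 km².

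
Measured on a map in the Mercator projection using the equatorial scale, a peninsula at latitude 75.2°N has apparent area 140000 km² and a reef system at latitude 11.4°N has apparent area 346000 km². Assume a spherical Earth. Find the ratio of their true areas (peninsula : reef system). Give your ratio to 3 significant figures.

0.0275

On Mercator the areal scale is sec²φ, so true area = apparent × cos²φ.
True area of peninsula: 140000 × cos²(75.2°) = 140000 × 0.06525 = 9135 km².
True area of reef system: 346000 × cos²(11.4°) = 346000 × 0.9609 = 332500 km².
Ratio = 9135 / 332500 ≈ 0.0275.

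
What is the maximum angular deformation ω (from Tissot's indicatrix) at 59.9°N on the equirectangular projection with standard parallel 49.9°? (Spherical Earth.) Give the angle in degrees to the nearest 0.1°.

14.3°

In the equirectangular projection with standard parallel φ₀ = 49.9° (x = Rλ cos φ₀, y = Rφ), meridians are true-scale (h = 1) and the parallel scale is k = cos φ₀ / cos φ.
At 59.9°: h = 1.000, k = 1.284; principal scales a = 1.284, b = 1.000.
sin(ω/2) = (a − b)/(a + b) = 0.2844/2.284 = 0.1245, so ω = 2 arcsin(0.1245) ≈ 14.3°.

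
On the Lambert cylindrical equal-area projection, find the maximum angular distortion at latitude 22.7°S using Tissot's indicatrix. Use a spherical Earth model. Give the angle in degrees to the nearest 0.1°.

The Lambert cylindrical equal-area projection is the cylindrical equal-area projection with its standard parallel at the equator (φ₀ = 0). A cylindrical equal-area projection with standard parallel φ₀ has meridian scale h = cos φ / cos φ₀ and parallel scale k = cos φ₀ / cos φ (so areas are preserved, h·k = 1).
At 22.7°: h = 0.9225, k = 1.084; principal scales a = 1.084, b = 0.9225.
sin(ω/2) = (a − b)/(a + b) = 0.1614/2.007 = 0.08045, so ω = 2 arcsin(0.08045) ≈ 9.2°.

9.2°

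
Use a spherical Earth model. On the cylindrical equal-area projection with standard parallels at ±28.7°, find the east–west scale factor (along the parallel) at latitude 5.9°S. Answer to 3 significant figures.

Cylindrical equal-area (φ₀ = 28.7°): h = cos φ / cos 28.7° along meridians, k = cos 28.7° / cos φ along parallels; h·k = 1.
k = cos 28.7° / cos 5.9° = 0.8771/0.9947 = 0.8818.

0.882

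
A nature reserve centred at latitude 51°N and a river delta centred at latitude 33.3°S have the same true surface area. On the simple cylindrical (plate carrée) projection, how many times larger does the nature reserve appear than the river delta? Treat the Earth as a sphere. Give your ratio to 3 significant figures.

Plate carrée maps x = Rλ, y = Rφ. The meridian scale is h = 1 and the parallel scale is k = 1/cos φ = sec φ.
Areal scale at 51°: h·k = 1.000 × 1.589 = 1.589.
Areal scale at 33.3°: h·k = 1.000 × 1.196 = 1.196.
Ratio = 1.589/1.196 ≈ 1.33.

1.33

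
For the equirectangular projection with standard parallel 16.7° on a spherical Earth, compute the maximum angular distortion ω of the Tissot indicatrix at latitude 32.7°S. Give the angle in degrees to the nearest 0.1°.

7.4°

With standard parallel φ₀ = 16.7°, the equirectangular projection gives x = Rλ cos φ₀, y = Rφ, so h = 1 and k = cos 16.7° / cos φ.
At 32.7°: h = 1.000, k = 1.138; principal scales a = 1.138, b = 1.000.
sin(ω/2) = (a − b)/(a + b) = 0.1382/2.138 = 0.06464, so ω = 2 arcsin(0.06464) ≈ 7.4°.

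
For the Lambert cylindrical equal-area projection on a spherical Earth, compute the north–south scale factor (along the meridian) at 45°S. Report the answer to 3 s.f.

The Lambert cylindrical equal-area projection is the cylindrical equal-area projection with its standard parallel at the equator (φ₀ = 0). For cylindrical equal-area with standard parallel φ₀, h = cos φ / cos φ₀ and k = cos φ₀ / cos φ, so h·k = 1.
h = cos 45° / cos 0° = 0.7071/1.000 = 0.7071.

0.707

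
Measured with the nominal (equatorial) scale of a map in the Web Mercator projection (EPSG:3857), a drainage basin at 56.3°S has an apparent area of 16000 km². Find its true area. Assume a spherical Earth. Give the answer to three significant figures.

4930 km²

The Mercator projection is conformal; its linear scale factor is the same in every direction and equals sec φ = 1/cos φ.
Areal scale = k² = sec²φ = 1/cos²(56.3°) = 1/0.5548² = 3.248.
True area = apparent / (areal scale) = 16000 / 3.248 ≈ 4930 km².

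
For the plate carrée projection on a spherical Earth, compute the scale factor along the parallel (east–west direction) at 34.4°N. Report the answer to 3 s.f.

1.21

In the plate carrée (x = Rλ, y = Rφ), meridians are true-scale (h = 1) and parallels are stretched by k = sec φ.
k = 1/cos 34.4° = 1/0.8251 = 1.212.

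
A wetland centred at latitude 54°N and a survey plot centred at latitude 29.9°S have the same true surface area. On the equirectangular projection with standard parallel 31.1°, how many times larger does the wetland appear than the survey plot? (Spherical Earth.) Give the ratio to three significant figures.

With standard parallel φ₀ = 31.1°, the equirectangular projection gives x = Rλ cos φ₀, y = Rφ, so h = 1 and k = cos 31.1° / cos φ.
Areal scale at 54°: h·k = 1.000 × 1.457 = 1.457.
Areal scale at 29.9°: h·k = 1.000 × 0.9877 = 0.9877.
Ratio = 1.457/0.9877 ≈ 1.47.

1.47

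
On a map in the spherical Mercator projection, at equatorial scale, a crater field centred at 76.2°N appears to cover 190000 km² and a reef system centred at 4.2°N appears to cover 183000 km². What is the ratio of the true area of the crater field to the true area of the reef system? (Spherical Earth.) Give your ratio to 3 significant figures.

Since Mercator area scale is 1/cos²φ, the true area equals the apparent area multiplied by cos²φ.
True area of crater field: 190000 × cos²(76.2°) = 190000 × 0.05690 = 10810 km².
True area of reef system: 183000 × cos²(4.2°) = 183000 × 0.9946 = 182000 km².
Ratio = 10810 / 182000 ≈ 0.0594.

0.0594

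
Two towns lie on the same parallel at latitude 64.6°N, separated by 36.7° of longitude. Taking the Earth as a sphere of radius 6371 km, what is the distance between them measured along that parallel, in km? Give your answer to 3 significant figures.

Arc length along a parallel = R cos φ · Δλ (with Δλ in radians).
= 6371 × cos 64.6° × (36.7° × π/180) = 6371 × 0.4289 × 0.6405 ≈ 1750 km.

1750 km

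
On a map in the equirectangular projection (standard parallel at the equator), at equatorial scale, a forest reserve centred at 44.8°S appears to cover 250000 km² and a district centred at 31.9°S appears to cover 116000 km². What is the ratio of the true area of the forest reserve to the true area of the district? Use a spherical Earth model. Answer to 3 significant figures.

1.80

On the plate carrée, areal scale = h·k = 1 × sec φ, so true area = apparent × cos φ.
True area of forest reserve: 250000 × cos(44.8°) = 250000 × 0.7096 = 177400 km².
True area of district: 116000 × cos(31.9°) = 116000 × 0.8490 = 98480 km².
Ratio = 177400 / 98480 ≈ 1.80.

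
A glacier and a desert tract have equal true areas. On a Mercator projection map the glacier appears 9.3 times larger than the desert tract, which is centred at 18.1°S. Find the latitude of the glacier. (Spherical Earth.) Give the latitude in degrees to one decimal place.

For equal true areas on Mercator, apparent areas scale as sec²φ, so the ratio is cos²φ₂ / cos²φ₁.
cos²φ₂ / cos²φ₁ = 9.3  ⇒  cos φ₁ = cos 18.1° / √9.3 = 0.9505/3.050 = 0.3117.
φ₁ = arccos(0.3117) ≈ 71.8°.

71.8°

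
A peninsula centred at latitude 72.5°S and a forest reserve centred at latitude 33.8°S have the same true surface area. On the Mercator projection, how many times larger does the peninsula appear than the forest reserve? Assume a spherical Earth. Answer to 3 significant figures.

7.64

Mercator areal scale is sec²φ.
At 72.5°: sec²(72.5°) = 1/0.3007² = 11.06.
At 33.8°: sec²(33.8°) = 1/0.8310² = 1.448.
Ratio = 11.06/1.448 = cos²(33.8°)/cos²(72.5°) ≈ 7.64.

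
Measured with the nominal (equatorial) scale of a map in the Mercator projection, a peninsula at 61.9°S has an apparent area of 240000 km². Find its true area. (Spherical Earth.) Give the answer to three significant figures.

53200 km²

For Mercator, h = k = sec φ (a conformal cylindrical projection has a single point scale, 1/cos φ).
Areal scale = k² = sec²φ = 1/cos²(61.9°) = 1/0.4710² = 4.508.
True area = apparent / (areal scale) = 240000 / 4.508 ≈ 53200 km².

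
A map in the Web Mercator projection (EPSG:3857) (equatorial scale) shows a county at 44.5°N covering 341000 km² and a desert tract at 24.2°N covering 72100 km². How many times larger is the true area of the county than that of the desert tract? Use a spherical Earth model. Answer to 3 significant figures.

2.89

Since Mercator area scale is 1/cos²φ, the true area equals the apparent area multiplied by cos²φ.
True area of county: 341000 × cos²(44.5°) = 341000 × 0.5087 = 173500 km².
True area of desert tract: 72100 × cos²(24.2°) = 72100 × 0.8320 = 59980 km².
Ratio = 173500 / 59980 ≈ 2.89.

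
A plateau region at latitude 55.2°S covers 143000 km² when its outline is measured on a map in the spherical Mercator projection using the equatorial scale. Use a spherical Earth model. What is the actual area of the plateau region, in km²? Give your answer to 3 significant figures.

The Mercator projection is conformal; its linear scale factor is the same in every direction and equals sec φ = 1/cos φ.
Areal scale = k² = sec²φ = 1/cos²(55.2°) = 1/0.5707² = 3.070.
True area = apparent / (areal scale) = 143000 / 3.070 ≈ 46600 km².

46600 km²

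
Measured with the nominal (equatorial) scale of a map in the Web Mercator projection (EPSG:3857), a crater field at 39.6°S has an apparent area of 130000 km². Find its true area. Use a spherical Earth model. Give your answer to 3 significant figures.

77200 km²

For Mercator, h = k = sec φ (a conformal cylindrical projection has a single point scale, 1/cos φ).
Areal scale = k² = sec²φ = 1/cos²(39.6°) = 1/0.7705² = 1.684.
True area = apparent / (areal scale) = 130000 / 1.684 ≈ 77200 km².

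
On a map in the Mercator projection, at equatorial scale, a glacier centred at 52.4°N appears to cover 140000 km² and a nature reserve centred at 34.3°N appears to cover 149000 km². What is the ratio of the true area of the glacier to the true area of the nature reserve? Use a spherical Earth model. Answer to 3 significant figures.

On Mercator the areal scale is sec²φ, so true area = apparent × cos²φ.
True area of glacier: 140000 × cos²(52.4°) = 140000 × 0.3723 = 52120 km².
True area of nature reserve: 149000 × cos²(34.3°) = 149000 × 0.6824 = 101700 km².
Ratio = 52120 / 101700 ≈ 0.513.

0.513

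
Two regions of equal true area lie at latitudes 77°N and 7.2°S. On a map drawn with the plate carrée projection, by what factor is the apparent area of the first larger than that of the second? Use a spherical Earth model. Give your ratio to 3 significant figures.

4.41

For the equirectangular projection with φ₀ = 0 (plate carrée), h = 1 along meridians and k = sec φ along parallels.
Areal scale at 77°: h·k = 1.000 × 4.445 = 4.445.
Areal scale at 7.2°: h·k = 1.000 × 1.008 = 1.008.
Ratio = 4.445/1.008 ≈ 4.41.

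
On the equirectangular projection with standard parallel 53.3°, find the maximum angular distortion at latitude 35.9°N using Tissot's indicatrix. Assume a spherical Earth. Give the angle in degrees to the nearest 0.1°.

17.4°

In the equirectangular projection with standard parallel φ₀ = 53.3° (x = Rλ cos φ₀, y = Rφ), meridians are true-scale (h = 1) and the parallel scale is k = cos φ₀ / cos φ.
At 35.9°: h = 1.000, k = 0.7378; principal scales a = 1.000, b = 0.7378.
sin(ω/2) = (a − b)/(a + b) = 0.2622/1.738 = 0.1509, so ω = 2 arcsin(0.1509) ≈ 17.4°.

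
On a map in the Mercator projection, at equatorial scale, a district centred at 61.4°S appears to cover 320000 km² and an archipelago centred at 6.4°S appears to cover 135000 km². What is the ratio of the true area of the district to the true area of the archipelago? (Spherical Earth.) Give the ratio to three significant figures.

0.550

Since Mercator area scale is 1/cos²φ, the true area equals the apparent area multiplied by cos²φ.
True area of district: 320000 × cos²(61.4°) = 320000 × 0.2291 = 73330 km².
True area of archipelago: 135000 × cos²(6.4°) = 135000 × 0.9876 = 133300 km².
Ratio = 73330 / 133300 ≈ 0.550.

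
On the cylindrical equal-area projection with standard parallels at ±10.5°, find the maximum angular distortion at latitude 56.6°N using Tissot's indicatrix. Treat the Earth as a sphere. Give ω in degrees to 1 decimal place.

63.0°

Cylindrical equal-area (φ₀ = 10.5°): h = cos φ / cos 10.5° along meridians, k = cos 10.5° / cos φ along parallels; h·k = 1.
At 56.6°: h = 0.5599, k = 1.786; principal scales a = 1.786, b = 0.5599.
sin(ω/2) = (a − b)/(a + b) = 1.226/2.346 = 0.5227, so ω = 2 arcsin(0.5227) ≈ 63.0°.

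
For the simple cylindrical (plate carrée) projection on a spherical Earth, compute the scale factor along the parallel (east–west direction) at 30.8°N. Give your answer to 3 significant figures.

Plate carrée maps x = Rλ, y = Rφ. The meridian scale is h = 1 and the parallel scale is k = 1/cos φ = sec φ.
k = 1/cos 30.8° = 1/0.8590 = 1.164.

1.16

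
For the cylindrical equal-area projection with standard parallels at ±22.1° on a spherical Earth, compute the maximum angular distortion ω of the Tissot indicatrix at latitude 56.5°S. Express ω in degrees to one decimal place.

Cylindrical equal-area (φ₀ = 22.1°): h = cos φ / cos 22.1° along meridians, k = cos 22.1° / cos φ along parallels; h·k = 1.
At 56.5°: h = 0.5957, k = 1.679; principal scales a = 1.679, b = 0.5957.
sin(ω/2) = (a − b)/(a + b) = 1.083/2.274 = 0.4762, so ω = 2 arcsin(0.4762) ≈ 56.9°.

56.9°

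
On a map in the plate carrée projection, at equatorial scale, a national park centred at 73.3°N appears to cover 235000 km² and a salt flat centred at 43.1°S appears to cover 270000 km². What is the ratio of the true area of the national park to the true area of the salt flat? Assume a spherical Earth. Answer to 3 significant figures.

On the plate carrée, areal scale = h·k = 1 × sec φ, so true area = apparent × cos φ.
True area of national park: 235000 × cos(73.3°) = 235000 × 0.2874 = 67530 km².
True area of salt flat: 270000 × cos(43.1°) = 270000 × 0.7302 = 197100 km².
Ratio = 67530 / 197100 ≈ 0.343.

0.343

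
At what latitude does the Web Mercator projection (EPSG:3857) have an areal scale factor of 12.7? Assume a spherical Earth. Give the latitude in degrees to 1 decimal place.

Mercator areal scale is sec²φ.
sec²φ = 12.7  ⇒  cos²φ = 0.07874  ⇒  cos φ = 0.2806.
φ = arccos(0.2806) ≈ 73.7°.

73.7°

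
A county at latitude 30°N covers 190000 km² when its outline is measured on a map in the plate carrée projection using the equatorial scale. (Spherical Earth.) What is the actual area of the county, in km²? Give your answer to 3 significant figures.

165000 km²

For the equirectangular projection with φ₀ = 0 (plate carrée), h = 1 along meridians and k = sec φ along parallels.
Areal scale = h·k = 1 × sec φ; at 30°, h = 1.000, k = 1.155, so h·k = 1.155.
True area = apparent / (areal scale) = 190000 / 1.155 ≈ 165000 km².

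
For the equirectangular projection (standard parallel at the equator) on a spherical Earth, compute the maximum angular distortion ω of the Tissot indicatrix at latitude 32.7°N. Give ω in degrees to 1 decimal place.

9.9°

For the equirectangular projection with φ₀ = 0 (plate carrée), h = 1 along meridians and k = sec φ along parallels.
At 32.7°: h = 1.000, k = 1.188; principal scales a = 1.188, b = 1.000.
sin(ω/2) = (a − b)/(a + b) = 0.1883/2.188 = 0.08606, so ω = 2 arcsin(0.08606) ≈ 9.9°.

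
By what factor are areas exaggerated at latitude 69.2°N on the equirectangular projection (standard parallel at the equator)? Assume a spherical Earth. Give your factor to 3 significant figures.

2.82

For the equirectangular projection with φ₀ = 0 (plate carrée), h = 1 along meridians and k = sec φ along parallels.
Areal scale = h·k = 1 × sec φ; at 69.2°, h = 1.000, k = 2.816, so h·k = 2.816.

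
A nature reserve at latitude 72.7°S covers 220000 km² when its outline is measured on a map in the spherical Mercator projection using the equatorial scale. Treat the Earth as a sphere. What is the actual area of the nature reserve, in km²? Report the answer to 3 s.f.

Mercator is conformal, so the point scale is isotropic: h = k = sec φ = 1/cos φ.
Areal scale = k² = sec²φ = 1/cos²(72.7°) = 1/0.2974² = 11.31.
True area = apparent / (areal scale) = 220000 / 11.31 ≈ 19500 km².

19500 km²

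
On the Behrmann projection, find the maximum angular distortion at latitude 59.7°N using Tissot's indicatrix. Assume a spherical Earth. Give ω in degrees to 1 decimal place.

59.1°

The Behrmann projection is cylindrical equal-area with φ₀ = 30°. Cylindrical equal-area (φ₀ = 30°): h = cos φ / cos 30° along meridians, k = cos 30° / cos φ along parallels; h·k = 1.
At 59.7°: h = 0.5826, k = 1.717; principal scales a = 1.717, b = 0.5826.
sin(ω/2) = (a − b)/(a + b) = 1.134/2.299 = 0.4932, so ω = 2 arcsin(0.4932) ≈ 59.1°.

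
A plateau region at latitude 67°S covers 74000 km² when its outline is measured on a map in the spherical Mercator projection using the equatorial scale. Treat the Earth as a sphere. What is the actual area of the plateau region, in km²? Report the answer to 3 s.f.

11300 km²

For Mercator, h = k = sec φ (a conformal cylindrical projection has a single point scale, 1/cos φ).
Areal scale = k² = sec²φ = 1/cos²(67°) = 1/0.3907² = 6.550.
True area = apparent / (areal scale) = 74000 / 6.550 ≈ 11300 km².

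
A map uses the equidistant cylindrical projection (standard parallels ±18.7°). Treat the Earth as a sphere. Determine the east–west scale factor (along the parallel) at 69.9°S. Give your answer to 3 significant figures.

The equidistant cylindrical projection with φ₀ = 18.7° has h = 1 (meridians true) and k = cos φ₀ / cos φ along parallels.
k = cos 18.7° / cos 69.9° = 0.9472/0.3437 = 2.756.

2.76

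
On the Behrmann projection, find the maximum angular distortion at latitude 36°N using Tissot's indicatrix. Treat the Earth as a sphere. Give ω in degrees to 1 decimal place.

The Behrmann projection is cylindrical equal-area with φ₀ = 30°. A cylindrical equal-area projection with standard parallel φ₀ has meridian scale h = cos φ / cos φ₀ and parallel scale k = cos φ₀ / cos φ (so areas are preserved, h·k = 1).
At 36°: h = 0.9342, k = 1.070; principal scales a = 1.070, b = 0.9342.
sin(ω/2) = (a − b)/(a + b) = 0.1363/2.005 = 0.06799, so ω = 2 arcsin(0.06799) ≈ 7.8°.

7.8°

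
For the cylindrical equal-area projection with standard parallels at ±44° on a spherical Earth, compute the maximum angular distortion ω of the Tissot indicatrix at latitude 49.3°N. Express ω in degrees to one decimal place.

11.2°

For cylindrical equal-area with standard parallel φ₀, h = cos φ / cos φ₀ and k = cos φ₀ / cos φ, so h·k = 1.
At 49.3°: h = 0.9065, k = 1.103; principal scales a = 1.103, b = 0.9065.
sin(ω/2) = (a − b)/(a + b) = 0.1966/2.010 = 0.09782, so ω = 2 arcsin(0.09782) ≈ 11.2°.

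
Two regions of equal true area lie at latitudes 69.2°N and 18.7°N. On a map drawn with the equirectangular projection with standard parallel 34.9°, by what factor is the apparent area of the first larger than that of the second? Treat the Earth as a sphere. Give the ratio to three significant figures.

In the equirectangular projection with standard parallel φ₀ = 34.9° (x = Rλ cos φ₀, y = Rφ), meridians are true-scale (h = 1) and the parallel scale is k = cos φ₀ / cos φ.
Areal scale at 69.2°: h·k = 1.000 × 2.310 = 2.310.
Areal scale at 18.7°: h·k = 1.000 × 0.8659 = 0.8659.
Ratio = 2.310/0.8659 ≈ 2.67.

2.67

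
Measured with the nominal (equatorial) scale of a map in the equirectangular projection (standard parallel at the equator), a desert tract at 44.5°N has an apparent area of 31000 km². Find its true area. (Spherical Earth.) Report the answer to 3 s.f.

22100 km²

Plate carrée maps x = Rλ, y = Rφ. The meridian scale is h = 1 and the parallel scale is k = 1/cos φ = sec φ.
Areal scale = h·k = 1 × sec φ; at 44.5°, h = 1.000, k = 1.402, so h·k = 1.402.
True area = apparent / (areal scale) = 31000 / 1.402 ≈ 22100 km².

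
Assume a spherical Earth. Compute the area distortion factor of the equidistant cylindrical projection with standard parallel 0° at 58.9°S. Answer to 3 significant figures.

In the plate carrée (x = Rλ, y = Rφ), meridians are true-scale (h = 1) and parallels are stretched by k = sec φ.
Areal scale = h·k = 1 × sec φ; at 58.9°, h = 1.000, k = 1.936, so h·k = 1.936.

1.94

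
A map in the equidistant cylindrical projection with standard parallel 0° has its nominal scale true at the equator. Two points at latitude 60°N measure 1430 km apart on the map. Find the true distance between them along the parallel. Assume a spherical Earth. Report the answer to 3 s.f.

715 km

In the plate carrée (x = Rλ, y = Rφ), meridians are true-scale (h = 1) and parallels are stretched by k = sec φ.
Along the parallel at 60°, map distances are exaggerated by k = sec 60° = 2.000.
True distance = 1430 / 2.000 = 1430 × cos 60° ≈ 715 km.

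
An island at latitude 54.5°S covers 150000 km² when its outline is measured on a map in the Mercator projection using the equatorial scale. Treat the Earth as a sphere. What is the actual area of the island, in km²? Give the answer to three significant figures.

50600 km²

Mercator is conformal, so the point scale is isotropic: h = k = sec φ = 1/cos φ.
Areal scale = k² = sec²φ = 1/cos²(54.5°) = 1/0.5807² = 2.965.
True area = apparent / (areal scale) = 150000 / 2.965 ≈ 50600 km².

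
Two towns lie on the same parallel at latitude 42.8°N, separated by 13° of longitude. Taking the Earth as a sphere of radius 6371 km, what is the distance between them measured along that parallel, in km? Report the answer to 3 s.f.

Arc length along a parallel = R cos φ · Δλ (with Δλ in radians).
= 6371 × cos 42.8° × (13° × π/180) = 6371 × 0.7337 × 0.2269 ≈ 1060 km.

1060 km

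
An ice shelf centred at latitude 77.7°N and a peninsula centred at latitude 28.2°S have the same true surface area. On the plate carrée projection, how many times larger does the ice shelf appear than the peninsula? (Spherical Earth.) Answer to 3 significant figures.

4.14

Plate carrée maps x = Rλ, y = Rφ. The meridian scale is h = 1 and the parallel scale is k = 1/cos φ = sec φ.
Areal scale at 77.7°: h·k = 1.000 × 4.694 = 4.694.
Areal scale at 28.2°: h·k = 1.000 × 1.135 = 1.135.
Ratio = 4.694/1.135 ≈ 4.14.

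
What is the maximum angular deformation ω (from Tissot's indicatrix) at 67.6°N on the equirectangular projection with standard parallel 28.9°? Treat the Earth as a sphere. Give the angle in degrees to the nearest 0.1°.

The equidistant cylindrical projection with φ₀ = 28.9° has h = 1 (meridians true) and k = cos φ₀ / cos φ along parallels.
At 67.6°: h = 1.000, k = 2.297; principal scales a = 2.297, b = 1.000.
sin(ω/2) = (a − b)/(a + b) = 1.297/3.297 = 0.3935, so ω = 2 arcsin(0.3935) ≈ 46.3°.

46.3°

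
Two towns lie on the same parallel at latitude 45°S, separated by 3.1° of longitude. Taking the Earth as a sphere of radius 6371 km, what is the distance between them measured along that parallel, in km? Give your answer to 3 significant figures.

244 km

Arc length along a parallel = R cos φ · Δλ (with Δλ in radians).
= 6371 × cos 45° × (3.1° × π/180) = 6371 × 0.7071 × 0.05411 ≈ 244 km.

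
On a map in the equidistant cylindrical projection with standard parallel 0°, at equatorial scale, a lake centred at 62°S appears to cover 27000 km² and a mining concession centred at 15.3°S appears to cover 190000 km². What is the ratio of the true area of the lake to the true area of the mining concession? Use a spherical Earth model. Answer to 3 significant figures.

0.0692

On the plate carrée, areal scale = h·k = 1 × sec φ, so true area = apparent × cos φ.
True area of lake: 27000 × cos(62°) = 27000 × 0.4695 = 12680 km².
True area of mining concession: 190000 × cos(15.3°) = 190000 × 0.9646 = 183300 km².
Ratio = 12680 / 183300 ≈ 0.0692.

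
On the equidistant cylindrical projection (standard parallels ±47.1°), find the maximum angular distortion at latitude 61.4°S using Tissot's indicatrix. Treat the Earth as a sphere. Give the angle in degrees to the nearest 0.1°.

20.1°

In the equirectangular projection with standard parallel φ₀ = 47.1° (x = Rλ cos φ₀, y = Rφ), meridians are true-scale (h = 1) and the parallel scale is k = cos φ₀ / cos φ.
At 61.4°: h = 1.000, k = 1.422; principal scales a = 1.422, b = 1.000.
sin(ω/2) = (a − b)/(a + b) = 0.4220/2.422 = 0.1743, so ω = 2 arcsin(0.1743) ≈ 20.1°.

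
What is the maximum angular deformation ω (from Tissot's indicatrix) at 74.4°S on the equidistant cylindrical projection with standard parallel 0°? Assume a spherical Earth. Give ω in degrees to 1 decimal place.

70.4°

Plate carrée maps x = Rλ, y = Rφ. The meridian scale is h = 1 and the parallel scale is k = 1/cos φ = sec φ.
At 74.4°: h = 1.000, k = 3.719; principal scales a = 3.719, b = 1.000.
sin(ω/2) = (a − b)/(a + b) = 2.719/4.719 = 0.5761, so ω = 2 arcsin(0.5761) ≈ 70.4°.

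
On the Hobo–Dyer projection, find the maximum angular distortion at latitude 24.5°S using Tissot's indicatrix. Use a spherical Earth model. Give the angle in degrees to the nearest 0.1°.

15.7°

The Hobo–Dyer projection is cylindrical equal-area with φ₀ = 37.5°. A cylindrical equal-area projection with standard parallel φ₀ has meridian scale h = cos φ / cos φ₀ and parallel scale k = cos φ₀ / cos φ (so areas are preserved, h·k = 1).
At 24.5°: h = 1.147, k = 0.8719; principal scales a = 1.147, b = 0.8719.
sin(ω/2) = (a − b)/(a + b) = 0.2751/2.019 = 0.1363, so ω = 2 arcsin(0.1363) ≈ 15.7°.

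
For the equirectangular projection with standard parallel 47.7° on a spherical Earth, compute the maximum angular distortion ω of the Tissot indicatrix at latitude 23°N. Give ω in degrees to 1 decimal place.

17.9°

The equidistant cylindrical projection with φ₀ = 47.7° has h = 1 (meridians true) and k = cos φ₀ / cos φ along parallels.
At 23°: h = 1.000, k = 0.7311; principal scales a = 1.000, b = 0.7311.
sin(ω/2) = (a − b)/(a + b) = 0.2689/1.731 = 0.1553, so ω = 2 arcsin(0.1553) ≈ 17.9°.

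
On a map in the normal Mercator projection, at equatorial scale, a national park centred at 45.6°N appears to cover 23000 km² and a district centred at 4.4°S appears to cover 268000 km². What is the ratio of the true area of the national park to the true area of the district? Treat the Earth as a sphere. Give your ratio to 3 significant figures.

On Mercator the areal scale is sec²φ, so true area = apparent × cos²φ.
True area of national park: 23000 × cos²(45.6°) = 23000 × 0.4895 = 11260 km².
True area of district: 268000 × cos²(4.4°) = 268000 × 0.9941 = 266400 km².
Ratio = 11260 / 266400 ≈ 0.0423.

0.0423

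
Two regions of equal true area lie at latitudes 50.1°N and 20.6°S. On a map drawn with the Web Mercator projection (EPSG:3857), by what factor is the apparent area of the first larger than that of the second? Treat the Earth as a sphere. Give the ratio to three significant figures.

2.13

Mercator is conformal with k = sec φ, so areal scale = k² = sec²φ.
At 50.1°: sec²(50.1°) = 1/0.6414² = 2.430.
At 20.6°: sec²(20.6°) = 1/0.9361² = 1.141.
Ratio = 2.430/1.141 = cos²(20.6°)/cos²(50.1°) ≈ 2.13.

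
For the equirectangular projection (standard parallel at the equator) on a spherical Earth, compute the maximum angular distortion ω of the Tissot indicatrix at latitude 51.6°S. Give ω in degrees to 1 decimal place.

Plate carrée maps x = Rλ, y = Rφ. The meridian scale is h = 1 and the parallel scale is k = 1/cos φ = sec φ.
At 51.6°: h = 1.000, k = 1.610; principal scales a = 1.610, b = 1.000.
sin(ω/2) = (a − b)/(a + b) = 0.6099/2.610 = 0.2337, so ω = 2 arcsin(0.2337) ≈ 27.0°.

27.0°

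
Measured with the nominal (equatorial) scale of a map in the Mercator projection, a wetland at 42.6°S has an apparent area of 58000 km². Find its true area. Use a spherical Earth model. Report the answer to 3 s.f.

31400 km²

Mercator is conformal, so the point scale is isotropic: h = k = sec φ = 1/cos φ.
Areal scale = k² = sec²φ = 1/cos²(42.6°) = 1/0.7361² = 1.846.
True area = apparent / (areal scale) = 58000 / 1.846 ≈ 31400 km².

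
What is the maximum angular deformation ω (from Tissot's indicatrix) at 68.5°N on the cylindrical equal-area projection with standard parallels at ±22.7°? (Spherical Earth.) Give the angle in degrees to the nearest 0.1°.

93.3°

Cylindrical equal-area (φ₀ = 22.7°): h = cos φ / cos 22.7° along meridians, k = cos 22.7° / cos φ along parallels; h·k = 1.
At 68.5°: h = 0.3973, k = 2.517; principal scales a = 2.517, b = 0.3973.
sin(ω/2) = (a − b)/(a + b) = 2.120/2.914 = 0.7274, so ω = 2 arcsin(0.7274) ≈ 93.3°.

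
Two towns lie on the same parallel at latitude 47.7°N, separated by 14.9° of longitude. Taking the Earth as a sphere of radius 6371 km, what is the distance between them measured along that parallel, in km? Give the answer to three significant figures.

1120 km

Arc length along a parallel = R cos φ · Δλ (with Δλ in radians).
= 6371 × cos 47.7° × (14.9° × π/180) = 6371 × 0.6730 × 0.2601 ≈ 1120 km.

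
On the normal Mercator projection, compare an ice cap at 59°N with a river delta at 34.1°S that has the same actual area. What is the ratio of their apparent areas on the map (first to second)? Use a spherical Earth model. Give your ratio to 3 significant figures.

2.58

On Mercator, area is exaggerated by sec²φ = 1/cos²φ.
At 59°: sec²(59°) = 1/0.5150² = 3.770.
At 34.1°: sec²(34.1°) = 1/0.8281² = 1.458.
Ratio = 3.770/1.458 = cos²(34.1°)/cos²(59°) ≈ 2.58.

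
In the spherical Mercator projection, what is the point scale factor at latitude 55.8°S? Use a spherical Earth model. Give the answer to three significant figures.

1.78

The Mercator projection is conformal; its linear scale factor is the same in every direction and equals sec φ = 1/cos φ.
k = 1/cos 55.8° = 1/0.5621 = 1.779.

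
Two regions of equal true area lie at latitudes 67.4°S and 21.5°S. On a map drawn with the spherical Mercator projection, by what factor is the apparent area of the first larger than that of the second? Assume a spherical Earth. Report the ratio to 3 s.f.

5.86

Mercator areal scale is sec²φ.
At 67.4°: sec²(67.4°) = 1/0.3843² = 6.771.
At 21.5°: sec²(21.5°) = 1/0.9304² = 1.155.
Ratio = 6.771/1.155 = cos²(21.5°)/cos²(67.4°) ≈ 5.86.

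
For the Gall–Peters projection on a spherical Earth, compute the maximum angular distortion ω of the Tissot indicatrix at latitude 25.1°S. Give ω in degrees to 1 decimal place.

The Gall–Peters projection is cylindrical equal-area with φ₀ = 45°. Cylindrical equal-area (φ₀ = 45°): h = cos φ / cos 45° along meridians, k = cos 45° / cos φ along parallels; h·k = 1.
At 25.1°: h = 1.281, k = 0.7808; principal scales a = 1.281, b = 0.7808.
sin(ω/2) = (a − b)/(a + b) = 0.4998/2.062 = 0.2425, so ω = 2 arcsin(0.2425) ≈ 28.1°.

28.1°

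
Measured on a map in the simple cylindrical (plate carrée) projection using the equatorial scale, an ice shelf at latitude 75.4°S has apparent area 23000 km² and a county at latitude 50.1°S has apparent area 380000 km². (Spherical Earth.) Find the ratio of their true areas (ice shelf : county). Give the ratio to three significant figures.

0.0238

On the plate carrée, areal scale = h·k = 1 × sec φ, so true area = apparent × cos φ.
True area of ice shelf: 23000 × cos(75.4°) = 23000 × 0.2521 = 5798 km².
True area of county: 380000 × cos(50.1°) = 380000 × 0.6414 = 243800 km².
Ratio = 5798 / 243800 ≈ 0.0238.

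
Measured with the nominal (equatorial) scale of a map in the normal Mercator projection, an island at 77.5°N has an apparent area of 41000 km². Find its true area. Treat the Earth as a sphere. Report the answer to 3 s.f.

1920 km²

Mercator is conformal, so the point scale is isotropic: h = k = sec φ = 1/cos φ.
Areal scale = k² = sec²φ = 1/cos²(77.5°) = 1/0.2164² = 21.35.
True area = apparent / (areal scale) = 41000 / 21.35 ≈ 1920 km².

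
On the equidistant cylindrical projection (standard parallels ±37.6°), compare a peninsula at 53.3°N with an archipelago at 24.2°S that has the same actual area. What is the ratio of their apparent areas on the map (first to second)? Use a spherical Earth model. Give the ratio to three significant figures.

With standard parallel φ₀ = 37.6°, the equirectangular projection gives x = Rλ cos φ₀, y = Rφ, so h = 1 and k = cos 37.6° / cos φ.
Areal scale at 53.3°: h·k = 1.000 × 1.326 = 1.326.
Areal scale at 24.2°: h·k = 1.000 × 0.8686 = 0.8686.
Ratio = 1.326/0.8686 ≈ 1.53.

1.53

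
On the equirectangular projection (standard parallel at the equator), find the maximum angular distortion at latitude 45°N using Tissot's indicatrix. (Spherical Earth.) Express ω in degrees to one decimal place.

19.8°

For the equirectangular projection with φ₀ = 0 (plate carrée), h = 1 along meridians and k = sec φ along parallels.
At 45°: h = 1.000, k = 1.414; principal scales a = 1.414, b = 1.000.
sin(ω/2) = (a − b)/(a + b) = 0.4142/2.414 = 0.1716, so ω = 2 arcsin(0.1716) ≈ 19.8°.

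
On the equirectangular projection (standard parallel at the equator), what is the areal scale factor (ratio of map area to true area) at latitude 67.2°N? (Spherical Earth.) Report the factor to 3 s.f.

Plate carrée maps x = Rλ, y = Rφ. The meridian scale is h = 1 and the parallel scale is k = 1/cos φ = sec φ.
Areal scale = h·k = 1 × sec φ; at 67.2°, h = 1.000, k = 2.581, so h·k = 2.581.

2.58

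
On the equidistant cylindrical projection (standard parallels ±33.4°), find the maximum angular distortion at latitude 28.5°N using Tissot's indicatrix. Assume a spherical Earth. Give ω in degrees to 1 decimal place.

2.9°

In the equirectangular projection with standard parallel φ₀ = 33.4° (x = Rλ cos φ₀, y = Rφ), meridians are true-scale (h = 1) and the parallel scale is k = cos φ₀ / cos φ.
At 28.5°: h = 1.000, k = 0.9500; principal scales a = 1.000, b = 0.9500.
sin(ω/2) = (a − b)/(a + b) = 0.05003/1.950 = 0.02566, so ω = 2 arcsin(0.02566) ≈ 2.9°.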